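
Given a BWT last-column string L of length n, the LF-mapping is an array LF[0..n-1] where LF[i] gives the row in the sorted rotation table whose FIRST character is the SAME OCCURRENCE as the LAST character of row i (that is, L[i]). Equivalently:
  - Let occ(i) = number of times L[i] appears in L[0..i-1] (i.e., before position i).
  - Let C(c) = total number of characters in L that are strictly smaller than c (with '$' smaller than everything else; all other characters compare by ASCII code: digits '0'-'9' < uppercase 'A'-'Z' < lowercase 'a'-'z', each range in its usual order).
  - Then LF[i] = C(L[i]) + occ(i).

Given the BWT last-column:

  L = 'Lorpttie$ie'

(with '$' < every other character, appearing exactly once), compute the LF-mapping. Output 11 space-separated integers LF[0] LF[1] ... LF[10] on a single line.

Answer: 1 6 8 7 9 10 4 2 0 5 3

Derivation:
Char counts: '$':1, 'L':1, 'e':2, 'i':2, 'o':1, 'p':1, 'r':1, 't':2
C (first-col start): C('$')=0, C('L')=1, C('e')=2, C('i')=4, C('o')=6, C('p')=7, C('r')=8, C('t')=9
L[0]='L': occ=0, LF[0]=C('L')+0=1+0=1
L[1]='o': occ=0, LF[1]=C('o')+0=6+0=6
L[2]='r': occ=0, LF[2]=C('r')+0=8+0=8
L[3]='p': occ=0, LF[3]=C('p')+0=7+0=7
L[4]='t': occ=0, LF[4]=C('t')+0=9+0=9
L[5]='t': occ=1, LF[5]=C('t')+1=9+1=10
L[6]='i': occ=0, LF[6]=C('i')+0=4+0=4
L[7]='e': occ=0, LF[7]=C('e')+0=2+0=2
L[8]='$': occ=0, LF[8]=C('$')+0=0+0=0
L[9]='i': occ=1, LF[9]=C('i')+1=4+1=5
L[10]='e': occ=1, LF[10]=C('e')+1=2+1=3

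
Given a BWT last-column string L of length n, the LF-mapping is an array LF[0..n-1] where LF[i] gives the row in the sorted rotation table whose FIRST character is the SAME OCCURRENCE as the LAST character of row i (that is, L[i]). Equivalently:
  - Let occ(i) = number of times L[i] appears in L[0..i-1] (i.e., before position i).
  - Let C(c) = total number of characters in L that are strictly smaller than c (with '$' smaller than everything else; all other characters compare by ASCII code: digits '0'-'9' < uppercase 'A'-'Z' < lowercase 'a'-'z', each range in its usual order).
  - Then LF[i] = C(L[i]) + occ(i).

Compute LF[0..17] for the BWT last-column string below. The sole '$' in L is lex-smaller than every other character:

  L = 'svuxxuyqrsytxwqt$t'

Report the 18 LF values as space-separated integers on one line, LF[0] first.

Char counts: '$':1, 'q':2, 'r':1, 's':2, 't':3, 'u':2, 'v':1, 'w':1, 'x':3, 'y':2
C (first-col start): C('$')=0, C('q')=1, C('r')=3, C('s')=4, C('t')=6, C('u')=9, C('v')=11, C('w')=12, C('x')=13, C('y')=16
L[0]='s': occ=0, LF[0]=C('s')+0=4+0=4
L[1]='v': occ=0, LF[1]=C('v')+0=11+0=11
L[2]='u': occ=0, LF[2]=C('u')+0=9+0=9
L[3]='x': occ=0, LF[3]=C('x')+0=13+0=13
L[4]='x': occ=1, LF[4]=C('x')+1=13+1=14
L[5]='u': occ=1, LF[5]=C('u')+1=9+1=10
L[6]='y': occ=0, LF[6]=C('y')+0=16+0=16
L[7]='q': occ=0, LF[7]=C('q')+0=1+0=1
L[8]='r': occ=0, LF[8]=C('r')+0=3+0=3
L[9]='s': occ=1, LF[9]=C('s')+1=4+1=5
L[10]='y': occ=1, LF[10]=C('y')+1=16+1=17
L[11]='t': occ=0, LF[11]=C('t')+0=6+0=6
L[12]='x': occ=2, LF[12]=C('x')+2=13+2=15
L[13]='w': occ=0, LF[13]=C('w')+0=12+0=12
L[14]='q': occ=1, LF[14]=C('q')+1=1+1=2
L[15]='t': occ=1, LF[15]=C('t')+1=6+1=7
L[16]='$': occ=0, LF[16]=C('$')+0=0+0=0
L[17]='t': occ=2, LF[17]=C('t')+2=6+2=8

Answer: 4 11 9 13 14 10 16 1 3 5 17 6 15 12 2 7 0 8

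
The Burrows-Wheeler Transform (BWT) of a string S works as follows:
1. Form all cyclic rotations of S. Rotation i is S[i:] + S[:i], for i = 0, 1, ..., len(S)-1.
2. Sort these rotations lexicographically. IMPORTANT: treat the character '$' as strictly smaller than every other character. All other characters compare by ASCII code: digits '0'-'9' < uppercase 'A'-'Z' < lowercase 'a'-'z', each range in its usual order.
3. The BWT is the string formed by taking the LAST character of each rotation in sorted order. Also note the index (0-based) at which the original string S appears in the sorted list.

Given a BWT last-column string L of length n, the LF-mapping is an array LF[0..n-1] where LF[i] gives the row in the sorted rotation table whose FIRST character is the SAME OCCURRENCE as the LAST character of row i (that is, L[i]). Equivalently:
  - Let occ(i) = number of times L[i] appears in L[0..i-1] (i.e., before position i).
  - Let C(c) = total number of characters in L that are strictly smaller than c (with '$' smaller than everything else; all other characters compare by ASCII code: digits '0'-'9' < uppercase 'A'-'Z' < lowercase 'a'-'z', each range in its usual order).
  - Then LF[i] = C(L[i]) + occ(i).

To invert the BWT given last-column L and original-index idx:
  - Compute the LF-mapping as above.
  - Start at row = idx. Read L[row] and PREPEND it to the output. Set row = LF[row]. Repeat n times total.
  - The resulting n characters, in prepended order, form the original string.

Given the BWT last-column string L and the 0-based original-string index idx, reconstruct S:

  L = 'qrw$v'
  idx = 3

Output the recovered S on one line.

Answer: vwrq$

Derivation:
LF mapping: 1 2 4 0 3
Walk LF starting at row 3, prepending L[row]:
  step 1: row=3, L[3]='$', prepend. Next row=LF[3]=0
  step 2: row=0, L[0]='q', prepend. Next row=LF[0]=1
  step 3: row=1, L[1]='r', prepend. Next row=LF[1]=2
  step 4: row=2, L[2]='w', prepend. Next row=LF[2]=4
  step 5: row=4, L[4]='v', prepend. Next row=LF[4]=3
Reversed output: vwrq$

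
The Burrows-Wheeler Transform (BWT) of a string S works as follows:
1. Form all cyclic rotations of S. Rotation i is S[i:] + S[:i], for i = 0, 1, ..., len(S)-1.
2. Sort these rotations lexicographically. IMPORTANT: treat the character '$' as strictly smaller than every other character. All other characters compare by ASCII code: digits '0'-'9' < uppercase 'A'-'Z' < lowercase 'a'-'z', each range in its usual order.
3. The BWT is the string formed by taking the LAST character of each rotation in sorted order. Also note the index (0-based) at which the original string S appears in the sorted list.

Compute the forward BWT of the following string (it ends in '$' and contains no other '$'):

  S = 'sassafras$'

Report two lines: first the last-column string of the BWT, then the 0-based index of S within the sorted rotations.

Answer: ssrsafas$a
8

Derivation:
All 10 rotations (rotation i = S[i:]+S[:i]):
  rot[0] = sassafras$
  rot[1] = assafras$s
  rot[2] = ssafras$sa
  rot[3] = safras$sas
  rot[4] = afras$sass
  rot[5] = fras$sassa
  rot[6] = ras$sassaf
  rot[7] = as$sassafr
  rot[8] = s$sassafra
  rot[9] = $sassafras
Sorted (with $ < everything):
  sorted[0] = $sassafras  (last char: 's')
  sorted[1] = afras$sass  (last char: 's')
  sorted[2] = as$sassafr  (last char: 'r')
  sorted[3] = assafras$s  (last char: 's')
  sorted[4] = fras$sassa  (last char: 'a')
  sorted[5] = ras$sassaf  (last char: 'f')
  sorted[6] = s$sassafra  (last char: 'a')
  sorted[7] = safras$sas  (last char: 's')
  sorted[8] = sassafras$  (last char: '$')
  sorted[9] = ssafras$sa  (last char: 'a')
Last column: ssrsafas$a
Original string S is at sorted index 8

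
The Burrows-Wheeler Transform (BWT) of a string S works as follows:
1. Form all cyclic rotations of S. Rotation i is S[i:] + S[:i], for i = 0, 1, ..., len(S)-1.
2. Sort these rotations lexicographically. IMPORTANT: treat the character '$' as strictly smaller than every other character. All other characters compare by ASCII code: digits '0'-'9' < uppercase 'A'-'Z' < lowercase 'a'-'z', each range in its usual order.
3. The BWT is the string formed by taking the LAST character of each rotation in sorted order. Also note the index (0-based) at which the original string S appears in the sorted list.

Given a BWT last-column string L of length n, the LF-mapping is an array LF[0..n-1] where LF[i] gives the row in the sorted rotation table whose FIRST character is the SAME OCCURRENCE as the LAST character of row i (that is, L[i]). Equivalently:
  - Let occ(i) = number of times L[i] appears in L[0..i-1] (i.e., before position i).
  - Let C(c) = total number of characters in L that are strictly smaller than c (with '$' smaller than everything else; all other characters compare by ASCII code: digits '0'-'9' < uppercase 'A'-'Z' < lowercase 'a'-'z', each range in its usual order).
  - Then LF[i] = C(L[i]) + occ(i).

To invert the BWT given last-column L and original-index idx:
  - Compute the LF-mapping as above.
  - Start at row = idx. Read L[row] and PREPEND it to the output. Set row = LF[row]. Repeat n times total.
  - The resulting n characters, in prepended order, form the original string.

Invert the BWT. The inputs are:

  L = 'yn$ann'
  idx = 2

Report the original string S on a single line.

Answer: nanny$

Derivation:
LF mapping: 5 2 0 1 3 4
Walk LF starting at row 2, prepending L[row]:
  step 1: row=2, L[2]='$', prepend. Next row=LF[2]=0
  step 2: row=0, L[0]='y', prepend. Next row=LF[0]=5
  step 3: row=5, L[5]='n', prepend. Next row=LF[5]=4
  step 4: row=4, L[4]='n', prepend. Next row=LF[4]=3
  step 5: row=3, L[3]='a', prepend. Next row=LF[3]=1
  step 6: row=1, L[1]='n', prepend. Next row=LF[1]=2
Reversed output: nanny$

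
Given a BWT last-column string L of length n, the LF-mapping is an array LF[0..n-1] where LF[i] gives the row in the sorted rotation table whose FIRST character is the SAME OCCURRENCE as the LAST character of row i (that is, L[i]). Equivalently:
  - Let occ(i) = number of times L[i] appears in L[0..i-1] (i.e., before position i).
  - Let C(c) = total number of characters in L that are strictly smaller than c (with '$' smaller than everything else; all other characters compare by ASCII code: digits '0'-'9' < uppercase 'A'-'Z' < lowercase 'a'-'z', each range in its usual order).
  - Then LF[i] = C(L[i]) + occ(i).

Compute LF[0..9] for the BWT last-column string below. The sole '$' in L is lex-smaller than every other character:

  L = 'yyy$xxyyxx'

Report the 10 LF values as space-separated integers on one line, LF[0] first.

Char counts: '$':1, 'x':4, 'y':5
C (first-col start): C('$')=0, C('x')=1, C('y')=5
L[0]='y': occ=0, LF[0]=C('y')+0=5+0=5
L[1]='y': occ=1, LF[1]=C('y')+1=5+1=6
L[2]='y': occ=2, LF[2]=C('y')+2=5+2=7
L[3]='$': occ=0, LF[3]=C('$')+0=0+0=0
L[4]='x': occ=0, LF[4]=C('x')+0=1+0=1
L[5]='x': occ=1, LF[5]=C('x')+1=1+1=2
L[6]='y': occ=3, LF[6]=C('y')+3=5+3=8
L[7]='y': occ=4, LF[7]=C('y')+4=5+4=9
L[8]='x': occ=2, LF[8]=C('x')+2=1+2=3
L[9]='x': occ=3, LF[9]=C('x')+3=1+3=4

Answer: 5 6 7 0 1 2 8 9 3 4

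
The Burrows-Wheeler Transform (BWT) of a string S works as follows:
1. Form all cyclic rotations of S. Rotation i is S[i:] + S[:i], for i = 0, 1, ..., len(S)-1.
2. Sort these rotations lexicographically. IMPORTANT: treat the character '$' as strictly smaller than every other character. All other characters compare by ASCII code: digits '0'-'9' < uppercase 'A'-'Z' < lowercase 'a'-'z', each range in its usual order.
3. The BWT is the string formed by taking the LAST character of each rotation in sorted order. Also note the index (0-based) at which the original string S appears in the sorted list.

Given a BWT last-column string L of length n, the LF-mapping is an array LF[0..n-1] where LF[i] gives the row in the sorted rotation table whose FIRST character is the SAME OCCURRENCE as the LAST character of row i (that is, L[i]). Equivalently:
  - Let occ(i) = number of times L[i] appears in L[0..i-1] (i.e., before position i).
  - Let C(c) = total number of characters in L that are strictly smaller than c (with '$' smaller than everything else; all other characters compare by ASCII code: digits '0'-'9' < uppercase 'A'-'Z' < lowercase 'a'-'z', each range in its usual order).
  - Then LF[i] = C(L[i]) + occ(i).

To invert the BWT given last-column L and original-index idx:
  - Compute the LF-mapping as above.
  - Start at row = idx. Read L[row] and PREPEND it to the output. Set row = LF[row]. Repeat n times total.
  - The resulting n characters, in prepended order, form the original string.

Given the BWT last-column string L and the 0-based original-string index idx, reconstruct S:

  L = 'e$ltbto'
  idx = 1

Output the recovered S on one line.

Answer: bottle$

Derivation:
LF mapping: 2 0 3 5 1 6 4
Walk LF starting at row 1, prepending L[row]:
  step 1: row=1, L[1]='$', prepend. Next row=LF[1]=0
  step 2: row=0, L[0]='e', prepend. Next row=LF[0]=2
  step 3: row=2, L[2]='l', prepend. Next row=LF[2]=3
  step 4: row=3, L[3]='t', prepend. Next row=LF[3]=5
  step 5: row=5, L[5]='t', prepend. Next row=LF[5]=6
  step 6: row=6, L[6]='o', prepend. Next row=LF[6]=4
  step 7: row=4, L[4]='b', prepend. Next row=LF[4]=1
Reversed output: bottle$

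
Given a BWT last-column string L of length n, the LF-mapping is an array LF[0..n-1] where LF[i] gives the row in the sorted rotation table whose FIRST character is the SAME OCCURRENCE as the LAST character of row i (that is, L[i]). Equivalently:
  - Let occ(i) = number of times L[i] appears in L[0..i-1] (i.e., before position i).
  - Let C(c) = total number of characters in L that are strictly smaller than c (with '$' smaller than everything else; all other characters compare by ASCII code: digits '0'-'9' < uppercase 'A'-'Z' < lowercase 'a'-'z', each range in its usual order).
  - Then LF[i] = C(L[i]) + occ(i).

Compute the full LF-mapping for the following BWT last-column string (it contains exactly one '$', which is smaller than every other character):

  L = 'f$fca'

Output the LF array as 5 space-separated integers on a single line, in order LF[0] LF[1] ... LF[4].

Char counts: '$':1, 'a':1, 'c':1, 'f':2
C (first-col start): C('$')=0, C('a')=1, C('c')=2, C('f')=3
L[0]='f': occ=0, LF[0]=C('f')+0=3+0=3
L[1]='$': occ=0, LF[1]=C('$')+0=0+0=0
L[2]='f': occ=1, LF[2]=C('f')+1=3+1=4
L[3]='c': occ=0, LF[3]=C('c')+0=2+0=2
L[4]='a': occ=0, LF[4]=C('a')+0=1+0=1

Answer: 3 0 4 2 1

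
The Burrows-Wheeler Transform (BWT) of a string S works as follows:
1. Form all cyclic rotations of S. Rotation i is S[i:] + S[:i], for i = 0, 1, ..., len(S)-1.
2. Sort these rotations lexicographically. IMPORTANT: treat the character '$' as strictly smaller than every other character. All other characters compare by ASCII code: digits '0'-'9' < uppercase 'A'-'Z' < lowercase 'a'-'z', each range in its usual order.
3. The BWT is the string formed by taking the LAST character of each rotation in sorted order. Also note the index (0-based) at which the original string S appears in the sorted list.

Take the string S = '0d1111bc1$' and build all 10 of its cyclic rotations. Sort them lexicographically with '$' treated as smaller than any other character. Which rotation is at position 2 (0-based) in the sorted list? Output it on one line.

Answer: 1$0d1111bc

Derivation:
All 10 rotations (rotation i = S[i:]+S[:i]):
  rot[0] = 0d1111bc1$
  rot[1] = d1111bc1$0
  rot[2] = 1111bc1$0d
  rot[3] = 111bc1$0d1
  rot[4] = 11bc1$0d11
  rot[5] = 1bc1$0d111
  rot[6] = bc1$0d1111
  rot[7] = c1$0d1111b
  rot[8] = 1$0d1111bc
  rot[9] = $0d1111bc1
Sorted (with $ < everything):
  sorted[0] = $0d1111bc1
  sorted[1] = 0d1111bc1$
  sorted[2] = 1$0d1111bc
  sorted[3] = 1111bc1$0d
  sorted[4] = 111bc1$0d1
  sorted[5] = 11bc1$0d11
  sorted[6] = 1bc1$0d111
  sorted[7] = bc1$0d1111
  sorted[8] = c1$0d1111b
  sorted[9] = d1111bc1$0
sorted[2] = 1$0d1111bc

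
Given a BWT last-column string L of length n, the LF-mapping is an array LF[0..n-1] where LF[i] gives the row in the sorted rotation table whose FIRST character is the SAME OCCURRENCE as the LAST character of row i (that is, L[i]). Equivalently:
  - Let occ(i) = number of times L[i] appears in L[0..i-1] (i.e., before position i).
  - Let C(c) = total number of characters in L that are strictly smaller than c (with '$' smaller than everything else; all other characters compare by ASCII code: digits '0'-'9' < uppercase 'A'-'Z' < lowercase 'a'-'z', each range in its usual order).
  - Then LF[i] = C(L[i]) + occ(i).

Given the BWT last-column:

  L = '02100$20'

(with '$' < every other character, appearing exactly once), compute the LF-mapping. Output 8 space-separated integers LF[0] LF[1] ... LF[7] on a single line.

Answer: 1 6 5 2 3 0 7 4

Derivation:
Char counts: '$':1, '0':4, '1':1, '2':2
C (first-col start): C('$')=0, C('0')=1, C('1')=5, C('2')=6
L[0]='0': occ=0, LF[0]=C('0')+0=1+0=1
L[1]='2': occ=0, LF[1]=C('2')+0=6+0=6
L[2]='1': occ=0, LF[2]=C('1')+0=5+0=5
L[3]='0': occ=1, LF[3]=C('0')+1=1+1=2
L[4]='0': occ=2, LF[4]=C('0')+2=1+2=3
L[5]='$': occ=0, LF[5]=C('$')+0=0+0=0
L[6]='2': occ=1, LF[6]=C('2')+1=6+1=7
L[7]='0': occ=3, LF[7]=C('0')+3=1+3=4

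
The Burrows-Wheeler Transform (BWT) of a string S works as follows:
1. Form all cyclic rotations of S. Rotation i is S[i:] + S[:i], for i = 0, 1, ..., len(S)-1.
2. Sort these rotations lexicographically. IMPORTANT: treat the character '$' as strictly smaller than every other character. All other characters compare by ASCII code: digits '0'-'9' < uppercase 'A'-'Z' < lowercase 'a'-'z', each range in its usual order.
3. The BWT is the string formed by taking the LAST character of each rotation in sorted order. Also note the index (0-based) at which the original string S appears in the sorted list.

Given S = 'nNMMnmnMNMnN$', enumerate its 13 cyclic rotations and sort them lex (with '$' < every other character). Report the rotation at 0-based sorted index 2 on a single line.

All 13 rotations (rotation i = S[i:]+S[:i]):
  rot[0] = nNMMnmnMNMnN$
  rot[1] = NMMnmnMNMnN$n
  rot[2] = MMnmnMNMnN$nN
  rot[3] = MnmnMNMnN$nNM
  rot[4] = nmnMNMnN$nNMM
  rot[5] = mnMNMnN$nNMMn
  rot[6] = nMNMnN$nNMMnm
  rot[7] = MNMnN$nNMMnmn
  rot[8] = NMnN$nNMMnmnM
  rot[9] = MnN$nNMMnmnMN
  rot[10] = nN$nNMMnmnMNM
  rot[11] = N$nNMMnmnMNMn
  rot[12] = $nNMMnmnMNMnN
Sorted (with $ < everything):
  sorted[0] = $nNMMnmnMNMnN
  sorted[1] = MMnmnMNMnN$nN
  sorted[2] = MNMnN$nNMMnmn
  sorted[3] = MnN$nNMMnmnMN
  sorted[4] = MnmnMNMnN$nNM
  sorted[5] = N$nNMMnmnMNMn
  sorted[6] = NMMnmnMNMnN$n
  sorted[7] = NMnN$nNMMnmnM
  sorted[8] = mnMNMnN$nNMMn
  sorted[9] = nMNMnN$nNMMnm
  sorted[10] = nN$nNMMnmnMNM
  sorted[11] = nNMMnmnMNMnN$
  sorted[12] = nmnMNMnN$nNMM
sorted[2] = MNMnN$nNMMnmn

Answer: MNMnN$nNMMnmn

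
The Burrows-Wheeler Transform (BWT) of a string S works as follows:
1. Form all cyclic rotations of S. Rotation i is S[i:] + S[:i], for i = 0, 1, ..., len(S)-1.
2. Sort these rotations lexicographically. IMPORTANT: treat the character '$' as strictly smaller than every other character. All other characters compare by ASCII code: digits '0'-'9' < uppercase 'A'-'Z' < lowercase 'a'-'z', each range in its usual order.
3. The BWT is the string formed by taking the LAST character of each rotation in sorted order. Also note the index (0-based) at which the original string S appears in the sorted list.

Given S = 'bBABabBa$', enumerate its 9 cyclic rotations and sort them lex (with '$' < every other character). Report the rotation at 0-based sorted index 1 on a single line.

Answer: ABabBa$bB

Derivation:
All 9 rotations (rotation i = S[i:]+S[:i]):
  rot[0] = bBABabBa$
  rot[1] = BABabBa$b
  rot[2] = ABabBa$bB
  rot[3] = BabBa$bBA
  rot[4] = abBa$bBAB
  rot[5] = bBa$bBABa
  rot[6] = Ba$bBABab
  rot[7] = a$bBABabB
  rot[8] = $bBABabBa
Sorted (with $ < everything):
  sorted[0] = $bBABabBa
  sorted[1] = ABabBa$bB
  sorted[2] = BABabBa$b
  sorted[3] = Ba$bBABab
  sorted[4] = BabBa$bBA
  sorted[5] = a$bBABabB
  sorted[6] = abBa$bBAB
  sorted[7] = bBABabBa$
  sorted[8] = bBa$bBABa
sorted[1] = ABabBa$bB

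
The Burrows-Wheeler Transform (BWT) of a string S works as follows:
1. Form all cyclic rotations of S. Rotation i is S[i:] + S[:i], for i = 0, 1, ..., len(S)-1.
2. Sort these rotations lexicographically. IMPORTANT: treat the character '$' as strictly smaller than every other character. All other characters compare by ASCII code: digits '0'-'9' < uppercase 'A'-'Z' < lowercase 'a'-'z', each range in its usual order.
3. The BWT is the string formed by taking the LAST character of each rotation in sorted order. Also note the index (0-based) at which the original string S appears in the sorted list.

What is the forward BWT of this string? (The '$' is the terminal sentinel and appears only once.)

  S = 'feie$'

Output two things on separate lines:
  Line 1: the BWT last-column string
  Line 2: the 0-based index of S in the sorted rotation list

Answer: eif$e
3

Derivation:
All 5 rotations (rotation i = S[i:]+S[:i]):
  rot[0] = feie$
  rot[1] = eie$f
  rot[2] = ie$fe
  rot[3] = e$fei
  rot[4] = $feie
Sorted (with $ < everything):
  sorted[0] = $feie  (last char: 'e')
  sorted[1] = e$fei  (last char: 'i')
  sorted[2] = eie$f  (last char: 'f')
  sorted[3] = feie$  (last char: '$')
  sorted[4] = ie$fe  (last char: 'e')
Last column: eif$e
Original string S is at sorted index 3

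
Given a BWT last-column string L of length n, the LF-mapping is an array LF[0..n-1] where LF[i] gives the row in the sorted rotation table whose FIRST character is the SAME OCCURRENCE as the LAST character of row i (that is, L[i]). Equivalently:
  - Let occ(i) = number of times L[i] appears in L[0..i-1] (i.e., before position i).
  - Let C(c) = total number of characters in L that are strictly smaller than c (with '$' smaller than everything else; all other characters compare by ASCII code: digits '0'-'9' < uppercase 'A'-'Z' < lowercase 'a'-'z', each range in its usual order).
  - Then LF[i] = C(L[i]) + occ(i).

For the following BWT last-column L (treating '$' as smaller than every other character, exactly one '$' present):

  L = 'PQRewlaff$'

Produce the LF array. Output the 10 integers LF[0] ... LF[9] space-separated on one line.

Answer: 1 2 3 5 9 8 4 6 7 0

Derivation:
Char counts: '$':1, 'P':1, 'Q':1, 'R':1, 'a':1, 'e':1, 'f':2, 'l':1, 'w':1
C (first-col start): C('$')=0, C('P')=1, C('Q')=2, C('R')=3, C('a')=4, C('e')=5, C('f')=6, C('l')=8, C('w')=9
L[0]='P': occ=0, LF[0]=C('P')+0=1+0=1
L[1]='Q': occ=0, LF[1]=C('Q')+0=2+0=2
L[2]='R': occ=0, LF[2]=C('R')+0=3+0=3
L[3]='e': occ=0, LF[3]=C('e')+0=5+0=5
L[4]='w': occ=0, LF[4]=C('w')+0=9+0=9
L[5]='l': occ=0, LF[5]=C('l')+0=8+0=8
L[6]='a': occ=0, LF[6]=C('a')+0=4+0=4
L[7]='f': occ=0, LF[7]=C('f')+0=6+0=6
L[8]='f': occ=1, LF[8]=C('f')+1=6+1=7
L[9]='$': occ=0, LF[9]=C('$')+0=0+0=0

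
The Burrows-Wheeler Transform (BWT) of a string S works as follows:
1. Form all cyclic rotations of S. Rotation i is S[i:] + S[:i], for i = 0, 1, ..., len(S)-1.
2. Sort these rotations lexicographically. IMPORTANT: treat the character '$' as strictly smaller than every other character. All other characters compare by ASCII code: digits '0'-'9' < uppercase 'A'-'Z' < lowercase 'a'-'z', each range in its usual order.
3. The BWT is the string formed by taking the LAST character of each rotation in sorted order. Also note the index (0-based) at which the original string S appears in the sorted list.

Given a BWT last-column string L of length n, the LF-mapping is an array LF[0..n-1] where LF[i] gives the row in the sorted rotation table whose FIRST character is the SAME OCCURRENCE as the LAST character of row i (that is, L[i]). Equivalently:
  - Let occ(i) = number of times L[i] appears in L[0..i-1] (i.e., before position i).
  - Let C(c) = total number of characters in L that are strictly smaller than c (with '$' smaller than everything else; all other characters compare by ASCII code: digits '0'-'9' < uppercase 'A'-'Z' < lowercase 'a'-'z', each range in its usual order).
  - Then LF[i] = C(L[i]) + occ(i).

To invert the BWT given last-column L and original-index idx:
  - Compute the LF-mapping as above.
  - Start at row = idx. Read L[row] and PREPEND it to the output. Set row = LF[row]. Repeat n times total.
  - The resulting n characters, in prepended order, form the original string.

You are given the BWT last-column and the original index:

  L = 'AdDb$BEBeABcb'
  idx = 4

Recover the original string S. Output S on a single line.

Answer: BEDAbebBBcdA$

Derivation:
LF mapping: 1 11 6 8 0 3 7 4 12 2 5 10 9
Walk LF starting at row 4, prepending L[row]:
  step 1: row=4, L[4]='$', prepend. Next row=LF[4]=0
  step 2: row=0, L[0]='A', prepend. Next row=LF[0]=1
  step 3: row=1, L[1]='d', prepend. Next row=LF[1]=11
  step 4: row=11, L[11]='c', prepend. Next row=LF[11]=10
  step 5: row=10, L[10]='B', prepend. Next row=LF[10]=5
  step 6: row=5, L[5]='B', prepend. Next row=LF[5]=3
  step 7: row=3, L[3]='b', prepend. Next row=LF[3]=8
  step 8: row=8, L[8]='e', prepend. Next row=LF[8]=12
  step 9: row=12, L[12]='b', prepend. Next row=LF[12]=9
  step 10: row=9, L[9]='A', prepend. Next row=LF[9]=2
  step 11: row=2, L[2]='D', prepend. Next row=LF[2]=6
  step 12: row=6, L[6]='E', prepend. Next row=LF[6]=7
  step 13: row=7, L[7]='B', prepend. Next row=LF[7]=4
Reversed output: BEDAbebBBcdA$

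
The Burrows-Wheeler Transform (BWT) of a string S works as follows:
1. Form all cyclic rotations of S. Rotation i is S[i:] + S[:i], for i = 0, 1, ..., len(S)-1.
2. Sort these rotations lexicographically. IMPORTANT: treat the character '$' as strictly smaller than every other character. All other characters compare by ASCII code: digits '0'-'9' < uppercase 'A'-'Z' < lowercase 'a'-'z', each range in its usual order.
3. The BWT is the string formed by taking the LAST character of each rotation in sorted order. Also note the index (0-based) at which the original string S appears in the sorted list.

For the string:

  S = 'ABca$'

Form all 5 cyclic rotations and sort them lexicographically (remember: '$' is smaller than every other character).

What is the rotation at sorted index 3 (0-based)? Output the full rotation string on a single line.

All 5 rotations (rotation i = S[i:]+S[:i]):
  rot[0] = ABca$
  rot[1] = Bca$A
  rot[2] = ca$AB
  rot[3] = a$ABc
  rot[4] = $ABca
Sorted (with $ < everything):
  sorted[0] = $ABca
  sorted[1] = ABca$
  sorted[2] = Bca$A
  sorted[3] = a$ABc
  sorted[4] = ca$AB
sorted[3] = a$ABc

Answer: a$ABc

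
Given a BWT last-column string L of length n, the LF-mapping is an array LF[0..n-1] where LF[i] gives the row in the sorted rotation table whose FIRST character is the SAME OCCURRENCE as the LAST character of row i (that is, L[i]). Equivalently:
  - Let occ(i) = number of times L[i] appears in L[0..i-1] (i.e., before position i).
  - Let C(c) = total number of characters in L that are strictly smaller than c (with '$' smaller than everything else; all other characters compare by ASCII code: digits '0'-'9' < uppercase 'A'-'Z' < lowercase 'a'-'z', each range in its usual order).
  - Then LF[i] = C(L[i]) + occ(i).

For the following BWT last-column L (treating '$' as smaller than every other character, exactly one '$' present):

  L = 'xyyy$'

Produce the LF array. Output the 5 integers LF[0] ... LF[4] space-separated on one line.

Answer: 1 2 3 4 0

Derivation:
Char counts: '$':1, 'x':1, 'y':3
C (first-col start): C('$')=0, C('x')=1, C('y')=2
L[0]='x': occ=0, LF[0]=C('x')+0=1+0=1
L[1]='y': occ=0, LF[1]=C('y')+0=2+0=2
L[2]='y': occ=1, LF[2]=C('y')+1=2+1=3
L[3]='y': occ=2, LF[3]=C('y')+2=2+2=4
L[4]='$': occ=0, LF[4]=C('$')+0=0+0=0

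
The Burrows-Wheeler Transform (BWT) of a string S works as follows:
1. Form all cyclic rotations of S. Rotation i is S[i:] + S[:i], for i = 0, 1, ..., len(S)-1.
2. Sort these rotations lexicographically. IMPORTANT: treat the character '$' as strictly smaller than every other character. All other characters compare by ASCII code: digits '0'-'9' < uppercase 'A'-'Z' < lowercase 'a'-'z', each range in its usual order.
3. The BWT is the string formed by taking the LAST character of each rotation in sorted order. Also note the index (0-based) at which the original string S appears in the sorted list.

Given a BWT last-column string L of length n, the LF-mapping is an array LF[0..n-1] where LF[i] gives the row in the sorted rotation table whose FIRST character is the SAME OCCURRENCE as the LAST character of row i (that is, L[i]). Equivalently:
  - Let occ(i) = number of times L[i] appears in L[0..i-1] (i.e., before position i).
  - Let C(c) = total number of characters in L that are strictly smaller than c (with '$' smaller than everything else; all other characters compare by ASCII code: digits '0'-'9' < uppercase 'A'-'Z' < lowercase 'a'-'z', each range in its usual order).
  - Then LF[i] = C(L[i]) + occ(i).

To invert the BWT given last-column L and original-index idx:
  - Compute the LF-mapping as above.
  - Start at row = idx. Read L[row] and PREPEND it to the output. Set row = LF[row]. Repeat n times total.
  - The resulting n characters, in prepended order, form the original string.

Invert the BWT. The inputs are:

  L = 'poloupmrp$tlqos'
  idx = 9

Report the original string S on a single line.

Answer: ppomotqsuollrp$

Derivation:
LF mapping: 7 4 1 5 14 8 3 11 9 0 13 2 10 6 12
Walk LF starting at row 9, prepending L[row]:
  step 1: row=9, L[9]='$', prepend. Next row=LF[9]=0
  step 2: row=0, L[0]='p', prepend. Next row=LF[0]=7
  step 3: row=7, L[7]='r', prepend. Next row=LF[7]=11
  step 4: row=11, L[11]='l', prepend. Next row=LF[11]=2
  step 5: row=2, L[2]='l', prepend. Next row=LF[2]=1
  step 6: row=1, L[1]='o', prepend. Next row=LF[1]=4
  step 7: row=4, L[4]='u', prepend. Next row=LF[4]=14
  step 8: row=14, L[14]='s', prepend. Next row=LF[14]=12
  step 9: row=12, L[12]='q', prepend. Next row=LF[12]=10
  step 10: row=10, L[10]='t', prepend. Next row=LF[10]=13
  step 11: row=13, L[13]='o', prepend. Next row=LF[13]=6
  step 12: row=6, L[6]='m', prepend. Next row=LF[6]=3
  step 13: row=3, L[3]='o', prepend. Next row=LF[3]=5
  step 14: row=5, L[5]='p', prepend. Next row=LF[5]=8
  step 15: row=8, L[8]='p', prepend. Next row=LF[8]=9
Reversed output: ppomotqsuollrp$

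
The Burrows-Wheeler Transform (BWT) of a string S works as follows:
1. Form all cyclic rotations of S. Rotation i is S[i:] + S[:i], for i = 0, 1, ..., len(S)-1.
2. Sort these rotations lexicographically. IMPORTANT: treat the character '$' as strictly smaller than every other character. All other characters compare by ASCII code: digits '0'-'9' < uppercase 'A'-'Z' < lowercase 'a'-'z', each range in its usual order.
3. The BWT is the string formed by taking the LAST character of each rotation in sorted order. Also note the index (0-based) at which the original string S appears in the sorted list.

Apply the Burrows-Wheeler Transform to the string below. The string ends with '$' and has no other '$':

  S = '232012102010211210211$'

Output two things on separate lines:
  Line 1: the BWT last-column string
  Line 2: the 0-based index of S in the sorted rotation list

Answer: 12211112202201031100$2
20

Derivation:
All 22 rotations (rotation i = S[i:]+S[:i]):
  rot[0] = 232012102010211210211$
  rot[1] = 32012102010211210211$2
  rot[2] = 2012102010211210211$23
  rot[3] = 012102010211210211$232
  rot[4] = 12102010211210211$2320
  rot[5] = 2102010211210211$23201
  rot[6] = 102010211210211$232012
  rot[7] = 02010211210211$2320121
  rot[8] = 2010211210211$23201210
  rot[9] = 010211210211$232012102
  rot[10] = 10211210211$2320121020
  rot[11] = 0211210211$23201210201
  rot[12] = 211210211$232012102010
  rot[13] = 11210211$2320121020102
  rot[14] = 1210211$23201210201021
  rot[15] = 210211$232012102010211
  rot[16] = 10211$2320121020102112
  rot[17] = 0211$23201210201021121
  rot[18] = 211$232012102010211210
  rot[19] = 11$2320121020102112102
  rot[20] = 1$23201210201021121021
  rot[21] = $232012102010211210211
Sorted (with $ < everything):
  sorted[0] = $232012102010211210211  (last char: '1')
  sorted[1] = 010211210211$232012102  (last char: '2')
  sorted[2] = 012102010211210211$232  (last char: '2')
  sorted[3] = 02010211210211$2320121  (last char: '1')
  sorted[4] = 0211$23201210201021121  (last char: '1')
  sorted[5] = 0211210211$23201210201  (last char: '1')
  sorted[6] = 1$23201210201021121021  (last char: '1')
  sorted[7] = 102010211210211$232012  (last char: '2')
  sorted[8] = 10211$2320121020102112  (last char: '2')
  sorted[9] = 10211210211$2320121020  (last char: '0')
  sorted[10] = 11$2320121020102112102  (last char: '2')
  sorted[11] = 11210211$2320121020102  (last char: '2')
  sorted[12] = 12102010211210211$2320  (last char: '0')
  sorted[13] = 1210211$23201210201021  (last char: '1')
  sorted[14] = 2010211210211$23201210  (last char: '0')
  sorted[15] = 2012102010211210211$23  (last char: '3')
  sorted[16] = 2102010211210211$23201  (last char: '1')
  sorted[17] = 210211$232012102010211  (last char: '1')
  sorted[18] = 211$232012102010211210  (last char: '0')
  sorted[19] = 211210211$232012102010  (last char: '0')
  sorted[20] = 232012102010211210211$  (last char: '$')
  sorted[21] = 32012102010211210211$2  (last char: '2')
Last column: 12211112202201031100$2
Original string S is at sorted index 20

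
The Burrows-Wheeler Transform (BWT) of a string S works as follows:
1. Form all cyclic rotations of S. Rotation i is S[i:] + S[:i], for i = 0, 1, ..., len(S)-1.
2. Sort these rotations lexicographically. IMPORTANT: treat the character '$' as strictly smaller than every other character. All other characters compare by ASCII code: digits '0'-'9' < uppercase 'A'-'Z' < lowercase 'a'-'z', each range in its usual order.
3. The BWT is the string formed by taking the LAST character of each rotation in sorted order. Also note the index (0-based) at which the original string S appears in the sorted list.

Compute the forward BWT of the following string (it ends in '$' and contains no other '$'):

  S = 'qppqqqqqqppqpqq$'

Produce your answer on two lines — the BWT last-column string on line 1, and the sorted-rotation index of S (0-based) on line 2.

All 16 rotations (rotation i = S[i:]+S[:i]):
  rot[0] = qppqqqqqqppqpqq$
  rot[1] = ppqqqqqqppqpqq$q
  rot[2] = pqqqqqqppqpqq$qp
  rot[3] = qqqqqqppqpqq$qpp
  rot[4] = qqqqqppqpqq$qppq
  rot[5] = qqqqppqpqq$qppqq
  rot[6] = qqqppqpqq$qppqqq
  rot[7] = qqppqpqq$qppqqqq
  rot[8] = qppqpqq$qppqqqqq
  rot[9] = ppqpqq$qppqqqqqq
  rot[10] = pqpqq$qppqqqqqqp
  rot[11] = qpqq$qppqqqqqqpp
  rot[12] = pqq$qppqqqqqqppq
  rot[13] = qq$qppqqqqqqppqp
  rot[14] = q$qppqqqqqqppqpq
  rot[15] = $qppqqqqqqppqpqq
Sorted (with $ < everything):
  sorted[0] = $qppqqqqqqppqpqq  (last char: 'q')
  sorted[1] = ppqpqq$qppqqqqqq  (last char: 'q')
  sorted[2] = ppqqqqqqppqpqq$q  (last char: 'q')
  sorted[3] = pqpqq$qppqqqqqqp  (last char: 'p')
  sorted[4] = pqq$qppqqqqqqppq  (last char: 'q')
  sorted[5] = pqqqqqqppqpqq$qp  (last char: 'p')
  sorted[6] = q$qppqqqqqqppqpq  (last char: 'q')
  sorted[7] = qppqpqq$qppqqqqq  (last char: 'q')
  sorted[8] = qppqqqqqqppqpqq$  (last char: '$')
  sorted[9] = qpqq$qppqqqqqqpp  (last char: 'p')
  sorted[10] = qq$qppqqqqqqppqp  (last char: 'p')
  sorted[11] = qqppqpqq$qppqqqq  (last char: 'q')
  sorted[12] = qqqppqpqq$qppqqq  (last char: 'q')
  sorted[13] = qqqqppqpqq$qppqq  (last char: 'q')
  sorted[14] = qqqqqppqpqq$qppq  (last char: 'q')
  sorted[15] = qqqqqqppqpqq$qpp  (last char: 'p')
Last column: qqqpqpqq$ppqqqqp
Original string S is at sorted index 8

Answer: qqqpqpqq$ppqqqqp
8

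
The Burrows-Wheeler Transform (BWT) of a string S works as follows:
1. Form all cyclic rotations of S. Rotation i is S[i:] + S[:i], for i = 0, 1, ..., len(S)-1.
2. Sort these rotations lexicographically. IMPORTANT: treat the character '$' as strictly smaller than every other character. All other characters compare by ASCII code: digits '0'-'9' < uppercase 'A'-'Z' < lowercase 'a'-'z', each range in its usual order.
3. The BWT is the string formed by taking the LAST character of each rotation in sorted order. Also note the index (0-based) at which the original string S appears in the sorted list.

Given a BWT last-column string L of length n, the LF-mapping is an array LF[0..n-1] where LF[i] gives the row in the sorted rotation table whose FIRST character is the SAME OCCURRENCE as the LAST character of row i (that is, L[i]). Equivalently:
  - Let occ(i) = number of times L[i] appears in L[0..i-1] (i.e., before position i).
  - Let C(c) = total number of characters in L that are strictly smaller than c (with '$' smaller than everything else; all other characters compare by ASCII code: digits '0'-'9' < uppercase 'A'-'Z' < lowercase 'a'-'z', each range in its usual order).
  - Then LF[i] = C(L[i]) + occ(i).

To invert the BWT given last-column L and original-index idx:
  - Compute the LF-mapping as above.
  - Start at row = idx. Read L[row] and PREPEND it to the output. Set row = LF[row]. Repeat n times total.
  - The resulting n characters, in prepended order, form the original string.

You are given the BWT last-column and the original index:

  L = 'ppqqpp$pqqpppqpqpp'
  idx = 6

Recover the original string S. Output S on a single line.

Answer: ppqqpppppqqpqpqpp$

Derivation:
LF mapping: 1 2 12 13 3 4 0 5 14 15 6 7 8 16 9 17 10 11
Walk LF starting at row 6, prepending L[row]:
  step 1: row=6, L[6]='$', prepend. Next row=LF[6]=0
  step 2: row=0, L[0]='p', prepend. Next row=LF[0]=1
  step 3: row=1, L[1]='p', prepend. Next row=LF[1]=2
  step 4: row=2, L[2]='q', prepend. Next row=LF[2]=12
  step 5: row=12, L[12]='p', prepend. Next row=LF[12]=8
  step 6: row=8, L[8]='q', prepend. Next row=LF[8]=14
  step 7: row=14, L[14]='p', prepend. Next row=LF[14]=9
  step 8: row=9, L[9]='q', prepend. Next row=LF[9]=15
  step 9: row=15, L[15]='q', prepend. Next row=LF[15]=17
  step 10: row=17, L[17]='p', prepend. Next row=LF[17]=11
  step 11: row=11, L[11]='p', prepend. Next row=LF[11]=7
  step 12: row=7, L[7]='p', prepend. Next row=LF[7]=5
  step 13: row=5, L[5]='p', prepend. Next row=LF[5]=4
  step 14: row=4, L[4]='p', prepend. Next row=LF[4]=3
  step 15: row=3, L[3]='q', prepend. Next row=LF[3]=13
  step 16: row=13, L[13]='q', prepend. Next row=LF[13]=16
  step 17: row=16, L[16]='p', prepend. Next row=LF[16]=10
  step 18: row=10, L[10]='p', prepend. Next row=LF[10]=6
Reversed output: ppqqpppppqqpqpqpp$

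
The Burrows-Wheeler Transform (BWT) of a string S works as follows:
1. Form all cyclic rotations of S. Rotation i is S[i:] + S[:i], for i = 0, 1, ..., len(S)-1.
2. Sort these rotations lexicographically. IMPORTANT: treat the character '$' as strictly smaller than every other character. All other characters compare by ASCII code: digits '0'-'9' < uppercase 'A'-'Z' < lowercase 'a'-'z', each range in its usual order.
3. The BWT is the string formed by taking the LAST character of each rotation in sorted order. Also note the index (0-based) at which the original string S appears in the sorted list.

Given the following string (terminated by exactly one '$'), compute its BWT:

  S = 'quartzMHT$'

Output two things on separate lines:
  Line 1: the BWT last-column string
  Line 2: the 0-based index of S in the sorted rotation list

All 10 rotations (rotation i = S[i:]+S[:i]):
  rot[0] = quartzMHT$
  rot[1] = uartzMHT$q
  rot[2] = artzMHT$qu
  rot[3] = rtzMHT$qua
  rot[4] = tzMHT$quar
  rot[5] = zMHT$quart
  rot[6] = MHT$quartz
  rot[7] = HT$quartzM
  rot[8] = T$quartzMH
  rot[9] = $quartzMHT
Sorted (with $ < everything):
  sorted[0] = $quartzMHT  (last char: 'T')
  sorted[1] = HT$quartzM  (last char: 'M')
  sorted[2] = MHT$quartz  (last char: 'z')
  sorted[3] = T$quartzMH  (last char: 'H')
  sorted[4] = artzMHT$qu  (last char: 'u')
  sorted[5] = quartzMHT$  (last char: '$')
  sorted[6] = rtzMHT$qua  (last char: 'a')
  sorted[7] = tzMHT$quar  (last char: 'r')
  sorted[8] = uartzMHT$q  (last char: 'q')
  sorted[9] = zMHT$quart  (last char: 't')
Last column: TMzHu$arqt
Original string S is at sorted index 5

Answer: TMzHu$arqt
5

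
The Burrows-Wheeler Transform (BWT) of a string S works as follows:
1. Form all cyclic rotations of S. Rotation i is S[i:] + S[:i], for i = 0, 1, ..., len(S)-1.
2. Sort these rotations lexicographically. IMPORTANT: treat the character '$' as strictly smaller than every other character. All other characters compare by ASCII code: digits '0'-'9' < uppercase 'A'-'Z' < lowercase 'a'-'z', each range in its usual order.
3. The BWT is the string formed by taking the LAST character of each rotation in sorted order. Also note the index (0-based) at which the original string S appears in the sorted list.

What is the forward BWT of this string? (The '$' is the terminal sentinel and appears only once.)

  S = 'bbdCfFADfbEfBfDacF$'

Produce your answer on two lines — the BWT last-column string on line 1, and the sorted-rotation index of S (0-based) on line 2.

All 19 rotations (rotation i = S[i:]+S[:i]):
  rot[0] = bbdCfFADfbEfBfDacF$
  rot[1] = bdCfFADfbEfBfDacF$b
  rot[2] = dCfFADfbEfBfDacF$bb
  rot[3] = CfFADfbEfBfDacF$bbd
  rot[4] = fFADfbEfBfDacF$bbdC
  rot[5] = FADfbEfBfDacF$bbdCf
  rot[6] = ADfbEfBfDacF$bbdCfF
  rot[7] = DfbEfBfDacF$bbdCfFA
  rot[8] = fbEfBfDacF$bbdCfFAD
  rot[9] = bEfBfDacF$bbdCfFADf
  rot[10] = EfBfDacF$bbdCfFADfb
  rot[11] = fBfDacF$bbdCfFADfbE
  rot[12] = BfDacF$bbdCfFADfbEf
  rot[13] = fDacF$bbdCfFADfbEfB
  rot[14] = DacF$bbdCfFADfbEfBf
  rot[15] = acF$bbdCfFADfbEfBfD
  rot[16] = cF$bbdCfFADfbEfBfDa
  rot[17] = F$bbdCfFADfbEfBfDac
  rot[18] = $bbdCfFADfbEfBfDacF
Sorted (with $ < everything):
  sorted[0] = $bbdCfFADfbEfBfDacF  (last char: 'F')
  sorted[1] = ADfbEfBfDacF$bbdCfF  (last char: 'F')
  sorted[2] = BfDacF$bbdCfFADfbEf  (last char: 'f')
  sorted[3] = CfFADfbEfBfDacF$bbd  (last char: 'd')
  sorted[4] = DacF$bbdCfFADfbEfBf  (last char: 'f')
  sorted[5] = DfbEfBfDacF$bbdCfFA  (last char: 'A')
  sorted[6] = EfBfDacF$bbdCfFADfb  (last char: 'b')
  sorted[7] = F$bbdCfFADfbEfBfDac  (last char: 'c')
  sorted[8] = FADfbEfBfDacF$bbdCf  (last char: 'f')
  sorted[9] = acF$bbdCfFADfbEfBfD  (last char: 'D')
  sorted[10] = bEfBfDacF$bbdCfFADf  (last char: 'f')
  sorted[11] = bbdCfFADfbEfBfDacF$  (last char: '$')
  sorted[12] = bdCfFADfbEfBfDacF$b  (last char: 'b')
  sorted[13] = cF$bbdCfFADfbEfBfDa  (last char: 'a')
  sorted[14] = dCfFADfbEfBfDacF$bb  (last char: 'b')
  sorted[15] = fBfDacF$bbdCfFADfbE  (last char: 'E')
  sorted[16] = fDacF$bbdCfFADfbEfB  (last char: 'B')
  sorted[17] = fFADfbEfBfDacF$bbdC  (last char: 'C')
  sorted[18] = fbEfBfDacF$bbdCfFAD  (last char: 'D')
Last column: FFfdfAbcfDf$babEBCD
Original string S is at sorted index 11

Answer: FFfdfAbcfDf$babEBCD
11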